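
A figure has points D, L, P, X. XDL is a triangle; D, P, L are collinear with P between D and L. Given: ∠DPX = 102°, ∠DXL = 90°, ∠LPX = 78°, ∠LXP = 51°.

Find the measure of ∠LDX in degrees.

∠LDX = 39°

1. ∠PLX = 51°  [△XPL]
2. ∠DLX = 51°  [P on ray LD]
3. ∠LDX = 39°  [△XDL]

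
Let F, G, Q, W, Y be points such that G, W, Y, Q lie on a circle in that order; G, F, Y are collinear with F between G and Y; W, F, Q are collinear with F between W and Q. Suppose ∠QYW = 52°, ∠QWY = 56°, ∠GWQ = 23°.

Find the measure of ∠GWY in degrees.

∠GWY = 79°

1. ∠QGW = 128°  [cyclic GWYQ, opposite ∠G+∠Y]
2. ∠WQY = 72°  [△WYQ]
3. ∠GQW = 29°  [△GWQ]
4. ∠WGY = 72°  [same arc WY]
5. ∠GYW = 29°  [same arc GW]
6. ∠GWY = 79°  [△GWY]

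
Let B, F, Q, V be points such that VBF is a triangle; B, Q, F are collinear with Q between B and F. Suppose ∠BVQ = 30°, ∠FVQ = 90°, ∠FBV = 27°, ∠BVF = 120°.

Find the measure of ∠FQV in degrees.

∠FQV = 57°

1. ∠BFV = 33°  [△VBF]
2. ∠QFV = 33°  [Q on ray FB]
3. ∠FQV = 57°  [△VQF]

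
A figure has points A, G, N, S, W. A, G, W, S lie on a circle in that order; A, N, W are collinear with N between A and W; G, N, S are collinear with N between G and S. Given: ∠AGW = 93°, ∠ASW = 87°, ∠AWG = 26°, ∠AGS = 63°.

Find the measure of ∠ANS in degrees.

∠ANS = 124°

1. ∠ASG = 26°  [same arc AG]
2. ∠AWS = 63°  [same arc AS]
3. ∠SAW = 30°  [△AWS]
4. ∠ANS = 124°  [△ANS]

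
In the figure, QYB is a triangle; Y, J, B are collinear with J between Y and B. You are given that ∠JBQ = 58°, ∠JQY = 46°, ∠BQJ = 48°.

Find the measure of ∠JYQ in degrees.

1. ∠BJQ = 74°  [△QJB]
2. ∠QJY = 106°  [linear pair at J on YB]
3. ∠JYQ = 28°  [△QYJ]

∠JYQ = 28°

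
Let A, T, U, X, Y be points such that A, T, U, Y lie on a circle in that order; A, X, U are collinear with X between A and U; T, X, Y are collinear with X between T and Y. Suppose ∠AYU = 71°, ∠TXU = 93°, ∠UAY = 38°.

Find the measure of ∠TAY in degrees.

∠TAY = 60°

1. ∠AUY = 71°  [△AUY]
2. ∠AXY = 93°  [vertical angles at X]
3. ∠AYT = 49°  [△AXY]
4. ∠ATY = 71°  [same arc AY]
5. ∠TAY = 60°  [△ATY]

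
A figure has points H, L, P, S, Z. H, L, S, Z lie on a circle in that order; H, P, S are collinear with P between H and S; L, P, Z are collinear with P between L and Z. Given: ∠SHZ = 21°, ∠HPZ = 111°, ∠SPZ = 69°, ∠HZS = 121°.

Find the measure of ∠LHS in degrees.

1. ∠HSZ = 38°  [△HSZ]
2. ∠HPL = 69°  [vertical angles at P]
3. ∠HLZ = 38°  [same arc HZ]
4. ∠LHS = 73°  [△HPL]

∠LHS = 73°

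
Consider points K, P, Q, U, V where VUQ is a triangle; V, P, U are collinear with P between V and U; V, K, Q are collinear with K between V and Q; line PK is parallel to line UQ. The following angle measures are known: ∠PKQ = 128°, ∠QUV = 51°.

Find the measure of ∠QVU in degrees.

∠QVU = 77°

1. ∠PKV = 52°  [linear pair at K on VQ]
2. ∠KPV = 51°  [PK∥UQ, corresponding at P]
3. ∠KVP = 77°  [△VPK]
4. ∠QVU = 77°  [P on VU, K on VQ]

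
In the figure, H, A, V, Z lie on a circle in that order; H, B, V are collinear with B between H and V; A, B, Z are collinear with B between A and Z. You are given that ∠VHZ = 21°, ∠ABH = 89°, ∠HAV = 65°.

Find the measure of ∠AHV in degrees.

∠AHV = 47°

1. ∠VAZ = 21°  [same arc VZ]
2. ∠ABV = 91°  [linear pair at B on HV]
3. ∠AVH = 68°  [△ABV]
4. ∠AHV = 47°  [△HAV]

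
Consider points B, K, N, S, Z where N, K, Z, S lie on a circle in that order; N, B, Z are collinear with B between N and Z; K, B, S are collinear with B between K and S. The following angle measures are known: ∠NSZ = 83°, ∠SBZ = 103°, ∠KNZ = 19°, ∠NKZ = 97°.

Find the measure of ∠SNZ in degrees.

1. ∠KSZ = 19°  [same arc KZ]
2. ∠NZS = 58°  [△ZBS]
3. ∠SNZ = 39°  [△NZS]

∠SNZ = 39°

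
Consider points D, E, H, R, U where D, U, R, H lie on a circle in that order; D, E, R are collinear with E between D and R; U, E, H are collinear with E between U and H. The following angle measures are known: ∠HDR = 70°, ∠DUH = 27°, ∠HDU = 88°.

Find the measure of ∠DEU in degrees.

1. ∠HUR = 70°  [same arc RH]
2. ∠DRH = 27°  [same arc DH]
3. ∠HRU = 92°  [cyclic DURH, opposite ∠D+∠R]
4. ∠RHU = 18°  [△URH]
5. ∠HER = 135°  [△REH]
6. ∠DEU = 135°  [vertical angles at E]

∠DEU = 135°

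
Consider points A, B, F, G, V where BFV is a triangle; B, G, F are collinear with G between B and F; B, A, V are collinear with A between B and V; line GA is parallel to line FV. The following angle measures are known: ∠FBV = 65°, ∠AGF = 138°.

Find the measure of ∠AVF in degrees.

∠AVF = 73°

1. ∠ABG = 65°  [G on BF, A on BV]
2. ∠AGB = 42°  [linear pair at G on BF]
3. ∠BAG = 73°  [△BGA]
4. ∠GAV = 107°  [linear pair at A on BV]
5. ∠AVF = 73°  [GA∥FV, co-interior at V–A]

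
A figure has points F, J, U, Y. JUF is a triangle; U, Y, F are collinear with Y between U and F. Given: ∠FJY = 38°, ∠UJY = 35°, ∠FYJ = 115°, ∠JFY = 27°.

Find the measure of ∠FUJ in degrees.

∠FUJ = 80°

1. ∠JYU = 65°  [linear pair at Y on UF]
2. ∠JUY = 80°  [△JUY]
3. ∠FUJ = 80°  [Y on ray UF]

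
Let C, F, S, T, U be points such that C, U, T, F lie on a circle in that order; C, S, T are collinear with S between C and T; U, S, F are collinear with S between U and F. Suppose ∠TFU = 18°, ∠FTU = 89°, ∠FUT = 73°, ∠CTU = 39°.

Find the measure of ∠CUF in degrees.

∠CUF = 50°

1. ∠FCU = 91°  [cyclic CUTF, opposite ∠C+∠T]
2. ∠CFU = 39°  [same arc CU]
3. ∠CUF = 50°  [△CUF]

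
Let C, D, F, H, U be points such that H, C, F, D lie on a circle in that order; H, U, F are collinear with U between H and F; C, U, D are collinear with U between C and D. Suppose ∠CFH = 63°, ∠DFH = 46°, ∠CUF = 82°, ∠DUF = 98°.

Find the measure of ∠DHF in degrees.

1. ∠CDH = 63°  [same arc HC]
2. ∠DUH = 82°  [vertical angles at U]
3. ∠DHF = 35°  [△HUD]

∠DHF = 35°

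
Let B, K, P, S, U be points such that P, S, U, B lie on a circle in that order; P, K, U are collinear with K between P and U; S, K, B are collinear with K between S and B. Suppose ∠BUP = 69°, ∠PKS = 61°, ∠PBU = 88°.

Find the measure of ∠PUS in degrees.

1. ∠BPU = 23°  [△PUB]
2. ∠SKU = 119°  [linear pair at K on PU]
3. ∠BSU = 23°  [same arc UB]
4. ∠PUS = 38°  [△SKU]

∠PUS = 38°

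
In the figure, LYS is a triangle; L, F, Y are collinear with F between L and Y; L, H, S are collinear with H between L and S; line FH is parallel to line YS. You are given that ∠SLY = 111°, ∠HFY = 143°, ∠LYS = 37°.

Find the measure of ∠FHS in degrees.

1. ∠LSY = 32°  [△LYS]
2. ∠FHL = 32°  [FH∥YS, corresponding at H]
3. ∠FHS = 148°  [linear pair at H on LS]

∠FHS = 148°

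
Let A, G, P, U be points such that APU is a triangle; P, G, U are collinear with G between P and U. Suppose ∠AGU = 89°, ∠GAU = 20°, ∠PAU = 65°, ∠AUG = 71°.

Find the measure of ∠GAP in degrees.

1. ∠AGP = 91°  [linear pair at G on PU]
2. ∠AUP = 71°  [G on ray UP]
3. ∠APU = 44°  [△APU]
4. ∠APG = 44°  [G on ray PU]
5. ∠GAP = 45°  [△APG]

∠GAP = 45°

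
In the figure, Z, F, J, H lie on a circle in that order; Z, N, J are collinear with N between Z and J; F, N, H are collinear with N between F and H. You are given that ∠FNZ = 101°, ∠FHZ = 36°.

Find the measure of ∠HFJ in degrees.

∠HFJ = 65°

1. ∠FNJ = 79°  [linear pair at N on ZJ]
2. ∠FJZ = 36°  [same arc ZF]
3. ∠HFJ = 65°  [△FNJ]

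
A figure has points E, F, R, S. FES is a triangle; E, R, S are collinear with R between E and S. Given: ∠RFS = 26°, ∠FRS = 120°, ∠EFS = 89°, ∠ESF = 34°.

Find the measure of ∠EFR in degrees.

1. ∠ERF = 60°  [linear pair at R on ES]
2. ∠FES = 57°  [△FES]
3. ∠FER = 57°  [R on ray ES]
4. ∠EFR = 63°  [△FER]

∠EFR = 63°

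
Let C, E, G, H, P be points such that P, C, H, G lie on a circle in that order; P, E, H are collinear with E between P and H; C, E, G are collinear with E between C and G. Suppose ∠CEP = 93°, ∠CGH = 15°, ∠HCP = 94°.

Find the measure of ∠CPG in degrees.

1. ∠CPH = 15°  [same arc CH]
2. ∠CHP = 71°  [△PCH]
3. ∠GCP = 72°  [△PEC]
4. ∠CGP = 71°  [same arc PC]
5. ∠CPG = 37°  [△PCG]

∠CPG = 37°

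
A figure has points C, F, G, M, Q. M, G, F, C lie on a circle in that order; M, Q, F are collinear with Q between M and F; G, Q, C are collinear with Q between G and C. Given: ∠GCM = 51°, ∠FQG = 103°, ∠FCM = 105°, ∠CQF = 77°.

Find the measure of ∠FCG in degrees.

∠FCG = 54°

1. ∠GFM = 51°  [same arc MG]
2. ∠FGM = 75°  [cyclic MGFC, opposite ∠G+∠C]
3. ∠FMG = 54°  [△MGF]
4. ∠FCG = 54°  [same arc GF]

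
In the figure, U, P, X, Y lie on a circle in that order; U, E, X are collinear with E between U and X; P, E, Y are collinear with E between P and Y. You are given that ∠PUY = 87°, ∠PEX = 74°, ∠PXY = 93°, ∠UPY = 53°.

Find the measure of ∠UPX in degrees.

∠UPX = 119°

1. ∠PYU = 40°  [△UPY]
2. ∠PEU = 106°  [linear pair at E on UX]
3. ∠PUX = 21°  [△UEP]
4. ∠PXU = 40°  [same arc UP]
5. ∠UPX = 119°  [△UPX]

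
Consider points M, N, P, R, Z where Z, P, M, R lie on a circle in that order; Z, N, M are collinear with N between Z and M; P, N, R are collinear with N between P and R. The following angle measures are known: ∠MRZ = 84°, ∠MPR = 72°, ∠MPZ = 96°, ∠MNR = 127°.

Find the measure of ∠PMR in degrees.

1. ∠MZR = 72°  [same arc MR]
2. ∠RMZ = 24°  [△ZMR]
3. ∠MRP = 29°  [△MNR]
4. ∠PMR = 79°  [△PMR]

∠PMR = 79°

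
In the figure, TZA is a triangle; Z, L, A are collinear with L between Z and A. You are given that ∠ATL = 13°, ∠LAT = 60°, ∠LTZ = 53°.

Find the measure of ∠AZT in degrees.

1. ∠ALT = 107°  [△TLA]
2. ∠TLZ = 73°  [linear pair at L on ZA]
3. ∠LZT = 54°  [△TZL]
4. ∠AZT = 54°  [L on ray ZA]

∠AZT = 54°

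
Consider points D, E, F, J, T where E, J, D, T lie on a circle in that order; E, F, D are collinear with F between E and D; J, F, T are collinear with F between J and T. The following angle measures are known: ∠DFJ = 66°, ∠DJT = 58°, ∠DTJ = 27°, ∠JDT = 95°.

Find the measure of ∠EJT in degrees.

1. ∠EFJ = 114°  [linear pair at F on ED]
2. ∠DEJ = 27°  [same arc JD]
3. ∠EJT = 39°  [△EFJ]

∠EJT = 39°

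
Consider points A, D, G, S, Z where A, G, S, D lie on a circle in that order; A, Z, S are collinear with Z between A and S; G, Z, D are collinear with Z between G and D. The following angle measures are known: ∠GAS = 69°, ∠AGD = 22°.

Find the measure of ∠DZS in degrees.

∠DZS = 89°

1. ∠GDS = 69°  [same arc GS]
2. ∠ASD = 22°  [same arc AD]
3. ∠DZS = 89°  [△SZD]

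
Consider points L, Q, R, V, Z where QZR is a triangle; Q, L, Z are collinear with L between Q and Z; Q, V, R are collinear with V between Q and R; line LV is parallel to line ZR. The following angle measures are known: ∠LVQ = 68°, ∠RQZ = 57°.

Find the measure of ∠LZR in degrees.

∠LZR = 55°

1. ∠QRZ = 68°  [LV∥ZR, corresponding at V]
2. ∠QZR = 55°  [△QZR]
3. ∠LZR = 55°  [L on ray ZQ]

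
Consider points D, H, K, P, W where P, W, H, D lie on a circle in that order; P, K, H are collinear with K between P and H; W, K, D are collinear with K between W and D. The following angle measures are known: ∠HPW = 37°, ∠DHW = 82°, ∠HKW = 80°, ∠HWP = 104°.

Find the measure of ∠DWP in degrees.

∠DWP = 43°

1. ∠PHW = 39°  [△PWH]
2. ∠DPW = 98°  [cyclic PWHD, opposite ∠P+∠H]
3. ∠PDW = 39°  [same arc PW]
4. ∠DWP = 43°  [△PWD]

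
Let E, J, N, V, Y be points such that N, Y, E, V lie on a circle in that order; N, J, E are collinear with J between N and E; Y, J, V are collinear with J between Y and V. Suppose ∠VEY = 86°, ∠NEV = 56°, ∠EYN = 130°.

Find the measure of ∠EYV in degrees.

∠EYV = 74°

1. ∠EVN = 50°  [cyclic NYEV, opposite ∠Y+∠V]
2. ∠ENV = 74°  [△NEV]
3. ∠EYV = 74°  [same arc EV]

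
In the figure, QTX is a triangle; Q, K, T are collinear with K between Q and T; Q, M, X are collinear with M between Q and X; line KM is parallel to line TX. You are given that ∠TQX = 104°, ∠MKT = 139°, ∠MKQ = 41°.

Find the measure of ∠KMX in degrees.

1. ∠KQM = 104°  [K on QT, M on QX]
2. ∠KMQ = 35°  [△QKM]
3. ∠KMX = 145°  [linear pair at M on QX]

∠KMX = 145°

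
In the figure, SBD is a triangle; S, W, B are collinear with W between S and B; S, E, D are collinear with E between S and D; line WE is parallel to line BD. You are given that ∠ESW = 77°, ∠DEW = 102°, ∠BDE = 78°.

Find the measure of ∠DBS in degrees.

1. ∠BSD = 77°  [W on SB, E on SD]
2. ∠BDS = 78°  [E on ray DS]
3. ∠DBS = 25°  [△SBD]

∠DBS = 25°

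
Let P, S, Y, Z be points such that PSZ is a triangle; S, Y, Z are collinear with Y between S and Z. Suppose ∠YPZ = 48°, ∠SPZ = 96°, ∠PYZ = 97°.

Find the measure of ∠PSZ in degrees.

∠PSZ = 49°

1. ∠PZY = 35°  [△PYZ]
2. ∠PZS = 35°  [Y on ray ZS]
3. ∠PSZ = 49°  [△PSZ]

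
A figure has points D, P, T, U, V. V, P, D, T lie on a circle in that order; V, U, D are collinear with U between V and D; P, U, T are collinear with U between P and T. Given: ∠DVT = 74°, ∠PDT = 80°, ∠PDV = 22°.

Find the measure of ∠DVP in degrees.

∠DVP = 26°

1. ∠DPT = 74°  [same arc DT]
2. ∠DTP = 26°  [△PDT]
3. ∠DVP = 26°  [same arc PD]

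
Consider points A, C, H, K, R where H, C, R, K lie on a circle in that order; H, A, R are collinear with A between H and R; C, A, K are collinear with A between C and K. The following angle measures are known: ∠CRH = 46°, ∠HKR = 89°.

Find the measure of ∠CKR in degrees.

∠CKR = 43°

1. ∠HCR = 91°  [cyclic HCRK, opposite ∠C+∠K]
2. ∠CHR = 43°  [△HCR]
3. ∠CKR = 43°  [same arc CR]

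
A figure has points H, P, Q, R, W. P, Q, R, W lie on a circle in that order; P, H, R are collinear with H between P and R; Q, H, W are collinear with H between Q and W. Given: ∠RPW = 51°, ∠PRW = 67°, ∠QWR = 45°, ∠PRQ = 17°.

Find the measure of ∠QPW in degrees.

∠QPW = 96°

1. ∠PQW = 67°  [same arc PW]
2. ∠PWQ = 17°  [same arc PQ]
3. ∠QPW = 96°  [△PQW]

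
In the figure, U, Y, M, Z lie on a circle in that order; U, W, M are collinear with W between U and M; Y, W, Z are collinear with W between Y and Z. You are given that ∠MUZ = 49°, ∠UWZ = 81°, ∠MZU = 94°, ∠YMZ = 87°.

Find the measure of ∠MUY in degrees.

1. ∠MYZ = 49°  [same arc MZ]
2. ∠MWY = 81°  [vertical angles at W]
3. ∠MYU = 86°  [cyclic UYMZ, opposite ∠Y+∠Z]
4. ∠UMY = 50°  [△YWM]
5. ∠MUY = 44°  [△UYM]

∠MUY = 44°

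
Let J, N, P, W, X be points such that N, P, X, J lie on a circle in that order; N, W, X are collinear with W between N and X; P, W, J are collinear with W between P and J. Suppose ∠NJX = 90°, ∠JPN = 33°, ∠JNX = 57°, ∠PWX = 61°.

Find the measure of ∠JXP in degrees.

1. ∠NPX = 90°  [cyclic NPXJ, opposite ∠P+∠J]
2. ∠JPX = 57°  [same arc XJ]
3. ∠NXP = 62°  [△PWX]
4. ∠PNX = 28°  [△NPX]
5. ∠PJX = 28°  [same arc PX]
6. ∠JXP = 95°  [△PXJ]

∠JXP = 95°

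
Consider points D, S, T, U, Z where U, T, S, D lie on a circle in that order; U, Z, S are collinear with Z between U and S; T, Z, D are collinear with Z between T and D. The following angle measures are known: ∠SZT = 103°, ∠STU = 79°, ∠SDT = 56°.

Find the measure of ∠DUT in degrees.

1. ∠TZU = 77°  [linear pair at Z on US]
2. ∠SUT = 56°  [same arc TS]
3. ∠DTU = 47°  [△UZT]
4. ∠TSU = 45°  [△UTS]
5. ∠TDU = 45°  [same arc UT]
6. ∠DUT = 88°  [△UTD]

∠DUT = 88°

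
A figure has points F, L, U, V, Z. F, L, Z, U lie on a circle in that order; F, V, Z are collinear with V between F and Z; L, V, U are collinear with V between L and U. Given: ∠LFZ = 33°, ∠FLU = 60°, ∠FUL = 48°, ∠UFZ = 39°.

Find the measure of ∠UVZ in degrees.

∠UVZ = 87°

1. ∠LUZ = 33°  [same arc LZ]
2. ∠FZU = 60°  [same arc FU]
3. ∠UVZ = 87°  [△ZVU]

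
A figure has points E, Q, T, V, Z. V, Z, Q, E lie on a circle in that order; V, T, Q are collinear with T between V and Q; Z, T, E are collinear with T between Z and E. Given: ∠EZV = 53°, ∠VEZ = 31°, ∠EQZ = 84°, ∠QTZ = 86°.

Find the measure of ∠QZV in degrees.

∠QZV = 116°

1. ∠VQZ = 31°  [same arc VZ]
2. ∠VTZ = 94°  [linear pair at T on VQ]
3. ∠QVZ = 33°  [△VTZ]
4. ∠QZV = 116°  [△VZQ]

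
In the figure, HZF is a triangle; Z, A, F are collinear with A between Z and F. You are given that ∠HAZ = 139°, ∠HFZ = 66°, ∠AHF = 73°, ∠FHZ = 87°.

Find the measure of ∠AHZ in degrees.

1. ∠FZH = 27°  [△HZF]
2. ∠AZH = 27°  [A on ray ZF]
3. ∠AHZ = 14°  [△HZA]

∠AHZ = 14°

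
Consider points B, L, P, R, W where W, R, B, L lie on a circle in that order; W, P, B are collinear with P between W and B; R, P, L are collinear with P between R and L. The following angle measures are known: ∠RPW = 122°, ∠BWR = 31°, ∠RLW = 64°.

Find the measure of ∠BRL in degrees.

∠BRL = 58°

1. ∠BPR = 58°  [linear pair at P on WB]
2. ∠RBW = 64°  [same arc WR]
3. ∠BRL = 58°  [△RPB]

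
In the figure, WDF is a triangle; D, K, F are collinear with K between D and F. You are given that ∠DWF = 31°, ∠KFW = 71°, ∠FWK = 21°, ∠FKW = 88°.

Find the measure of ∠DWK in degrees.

1. ∠DFW = 71°  [K on ray FD]
2. ∠DKW = 92°  [linear pair at K on DF]
3. ∠FDW = 78°  [△WDF]
4. ∠KDW = 78°  [K on ray DF]
5. ∠DWK = 10°  [△WDK]

∠DWK = 10°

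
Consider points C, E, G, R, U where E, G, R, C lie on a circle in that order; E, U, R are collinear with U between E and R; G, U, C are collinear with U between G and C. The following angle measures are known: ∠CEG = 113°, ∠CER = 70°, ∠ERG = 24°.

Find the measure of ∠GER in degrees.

1. ∠CRG = 67°  [cyclic EGRC, opposite ∠E+∠R]
2. ∠CGR = 70°  [same arc RC]
3. ∠GCR = 43°  [△GRC]
4. ∠GER = 43°  [same arc GR]

∠GER = 43°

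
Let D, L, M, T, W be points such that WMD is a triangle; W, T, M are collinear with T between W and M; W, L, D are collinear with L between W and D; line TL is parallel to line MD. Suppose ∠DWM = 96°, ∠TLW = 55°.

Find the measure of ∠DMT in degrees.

1. ∠LWT = 96°  [T on WM, L on WD]
2. ∠LTW = 29°  [△WTL]
3. ∠LTM = 151°  [linear pair at T on WM]
4. ∠DMT = 29°  [TL∥MD, co-interior at M–T]

∠DMT = 29°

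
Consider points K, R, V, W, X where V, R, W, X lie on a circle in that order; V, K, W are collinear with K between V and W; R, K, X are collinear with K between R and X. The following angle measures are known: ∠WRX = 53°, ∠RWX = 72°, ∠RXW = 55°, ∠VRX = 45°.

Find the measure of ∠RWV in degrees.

∠RWV = 27°

1. ∠RVX = 108°  [cyclic VRWX, opposite ∠V+∠W]
2. ∠RXV = 27°  [△VRX]
3. ∠RWV = 27°  [same arc VR]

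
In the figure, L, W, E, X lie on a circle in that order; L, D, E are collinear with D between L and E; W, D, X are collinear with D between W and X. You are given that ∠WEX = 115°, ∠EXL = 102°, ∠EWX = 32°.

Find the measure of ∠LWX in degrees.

1. ∠ELX = 32°  [same arc EX]
2. ∠LEX = 46°  [△LEX]
3. ∠LWX = 46°  [same arc LX]

∠LWX = 46°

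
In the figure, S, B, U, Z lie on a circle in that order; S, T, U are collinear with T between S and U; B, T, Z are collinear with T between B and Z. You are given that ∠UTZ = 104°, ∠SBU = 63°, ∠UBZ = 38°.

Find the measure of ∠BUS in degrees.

∠BUS = 66°

1. ∠BTS = 104°  [vertical angles at T]
2. ∠BTU = 76°  [linear pair at T on SU]
3. ∠BUS = 66°  [△BTU]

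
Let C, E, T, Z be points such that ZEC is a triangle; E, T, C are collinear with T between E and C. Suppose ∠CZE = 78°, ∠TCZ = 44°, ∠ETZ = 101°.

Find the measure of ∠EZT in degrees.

∠EZT = 21°

1. ∠ECZ = 44°  [T on ray CE]
2. ∠CEZ = 58°  [△ZEC]
3. ∠TEZ = 58°  [T on ray EC]
4. ∠EZT = 21°  [△ZET]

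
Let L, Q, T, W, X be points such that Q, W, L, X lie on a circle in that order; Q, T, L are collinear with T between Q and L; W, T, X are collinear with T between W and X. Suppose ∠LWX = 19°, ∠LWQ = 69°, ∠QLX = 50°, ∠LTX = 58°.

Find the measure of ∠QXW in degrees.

∠QXW = 39°

1. ∠LQX = 19°  [same arc LX]
2. ∠QTX = 122°  [linear pair at T on QL]
3. ∠QXW = 39°  [△QTX]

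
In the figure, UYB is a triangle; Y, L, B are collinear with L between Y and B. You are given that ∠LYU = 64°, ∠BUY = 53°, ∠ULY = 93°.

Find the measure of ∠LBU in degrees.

∠LBU = 63°

1. ∠BYU = 64°  [L on ray YB]
2. ∠UBY = 63°  [△UYB]
3. ∠LBU = 63°  [L on ray BY]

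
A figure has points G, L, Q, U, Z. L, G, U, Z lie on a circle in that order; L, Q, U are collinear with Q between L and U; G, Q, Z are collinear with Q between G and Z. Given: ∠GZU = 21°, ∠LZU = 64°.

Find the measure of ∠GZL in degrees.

∠GZL = 43°

1. ∠GLU = 21°  [same arc GU]
2. ∠LGU = 116°  [cyclic LGUZ, opposite ∠G+∠Z]
3. ∠GUL = 43°  [△LGU]
4. ∠GZL = 43°  [same arc LG]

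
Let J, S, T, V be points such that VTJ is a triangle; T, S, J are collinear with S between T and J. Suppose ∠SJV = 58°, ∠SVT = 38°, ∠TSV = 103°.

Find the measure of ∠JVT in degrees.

1. ∠TJV = 58°  [S on ray JT]
2. ∠STV = 39°  [△VTS]
3. ∠JTV = 39°  [S on ray TJ]
4. ∠JVT = 83°  [△VTJ]

∠JVT = 83°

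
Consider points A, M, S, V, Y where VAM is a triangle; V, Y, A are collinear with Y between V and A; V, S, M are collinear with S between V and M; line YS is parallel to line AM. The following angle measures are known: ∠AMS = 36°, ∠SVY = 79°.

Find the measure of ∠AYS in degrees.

1. ∠AMV = 36°  [S on ray MV]
2. ∠AVM = 79°  [Y on VA, S on VM]
3. ∠MAV = 65°  [△VAM]
4. ∠SYV = 65°  [YS∥AM, corresponding at Y]
5. ∠AYS = 115°  [linear pair at Y on VA]

∠AYS = 115°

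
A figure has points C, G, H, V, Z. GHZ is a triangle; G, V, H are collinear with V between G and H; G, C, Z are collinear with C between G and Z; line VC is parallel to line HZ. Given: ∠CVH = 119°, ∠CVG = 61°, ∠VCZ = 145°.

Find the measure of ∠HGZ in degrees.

1. ∠GCV = 35°  [linear pair at C on GZ]
2. ∠CGV = 84°  [△GVC]
3. ∠HGZ = 84°  [V on GH, C on GZ]

∠HGZ = 84°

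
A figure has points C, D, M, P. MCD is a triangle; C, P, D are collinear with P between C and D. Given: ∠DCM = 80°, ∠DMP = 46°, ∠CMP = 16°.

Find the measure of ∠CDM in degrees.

∠CDM = 38°

1. ∠MCP = 80°  [P on ray CD]
2. ∠CPM = 84°  [△MCP]
3. ∠DPM = 96°  [linear pair at P on CD]
4. ∠MDP = 38°  [△MPD]
5. ∠CDM = 38°  [P on ray DC]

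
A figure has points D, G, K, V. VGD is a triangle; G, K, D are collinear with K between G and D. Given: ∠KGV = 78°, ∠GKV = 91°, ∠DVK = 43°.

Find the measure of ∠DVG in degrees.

1. ∠DGV = 78°  [K on ray GD]
2. ∠DKV = 89°  [linear pair at K on GD]
3. ∠KDV = 48°  [△VKD]
4. ∠GDV = 48°  [K on ray DG]
5. ∠DVG = 54°  [△VGD]

∠DVG = 54°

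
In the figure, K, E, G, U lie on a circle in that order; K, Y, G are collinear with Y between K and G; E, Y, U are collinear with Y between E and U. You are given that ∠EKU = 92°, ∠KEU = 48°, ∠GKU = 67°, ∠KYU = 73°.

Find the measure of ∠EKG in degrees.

1. ∠EGU = 88°  [cyclic KEGU, opposite ∠K+∠G]
2. ∠GEU = 67°  [same arc GU]
3. ∠EUG = 25°  [△EGU]
4. ∠EKG = 25°  [same arc EG]

∠EKG = 25°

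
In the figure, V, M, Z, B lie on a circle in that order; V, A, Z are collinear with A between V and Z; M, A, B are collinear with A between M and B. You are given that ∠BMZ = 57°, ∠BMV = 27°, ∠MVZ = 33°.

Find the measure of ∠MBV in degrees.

1. ∠BVZ = 57°  [same arc ZB]
2. ∠BZV = 27°  [same arc VB]
3. ∠MBZ = 33°  [same arc MZ]
4. ∠BAZ = 120°  [△ZAB]
5. ∠BAV = 60°  [linear pair at A on VZ]
6. ∠MBV = 63°  [△VAB]

∠MBV = 63°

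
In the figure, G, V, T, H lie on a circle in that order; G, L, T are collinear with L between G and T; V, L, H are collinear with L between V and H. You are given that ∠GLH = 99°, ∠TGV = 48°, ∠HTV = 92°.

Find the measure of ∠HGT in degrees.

1. ∠THV = 48°  [same arc VT]
2. ∠HVT = 40°  [△VTH]
3. ∠HGT = 40°  [same arc TH]

∠HGT = 40°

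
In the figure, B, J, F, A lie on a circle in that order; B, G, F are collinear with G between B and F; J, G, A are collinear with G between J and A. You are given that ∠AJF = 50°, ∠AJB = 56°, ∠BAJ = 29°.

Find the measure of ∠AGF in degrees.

1. ∠ABF = 50°  [same arc FA]
2. ∠AGB = 101°  [△BGA]
3. ∠AGF = 79°  [linear pair at G on BF]

∠AGF = 79°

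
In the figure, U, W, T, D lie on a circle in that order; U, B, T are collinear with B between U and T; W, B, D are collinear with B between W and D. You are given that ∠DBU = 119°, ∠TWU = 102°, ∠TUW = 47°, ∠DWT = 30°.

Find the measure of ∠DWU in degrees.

∠DWU = 72°

1. ∠TBW = 119°  [vertical angles at B]
2. ∠UBW = 61°  [linear pair at B on UT]
3. ∠DWU = 72°  [△UBW]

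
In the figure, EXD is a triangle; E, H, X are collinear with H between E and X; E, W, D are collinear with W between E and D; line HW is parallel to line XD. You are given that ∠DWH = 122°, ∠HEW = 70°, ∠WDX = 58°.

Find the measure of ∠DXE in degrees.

1. ∠EWH = 58°  [linear pair at W on ED]
2. ∠EHW = 52°  [△EHW]
3. ∠DXE = 52°  [HW∥XD, corresponding at H]

∠DXE = 52°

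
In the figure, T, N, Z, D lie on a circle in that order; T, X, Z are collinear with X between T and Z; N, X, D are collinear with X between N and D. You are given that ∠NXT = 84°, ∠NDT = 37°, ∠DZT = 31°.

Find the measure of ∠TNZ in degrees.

1. ∠NZT = 37°  [same arc TN]
2. ∠DNT = 31°  [same arc TD]
3. ∠NTZ = 65°  [△TXN]
4. ∠TNZ = 78°  [△TNZ]

∠TNZ = 78°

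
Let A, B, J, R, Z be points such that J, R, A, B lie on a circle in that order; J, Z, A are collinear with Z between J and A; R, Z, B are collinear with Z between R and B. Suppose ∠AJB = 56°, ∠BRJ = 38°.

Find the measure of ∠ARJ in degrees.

1. ∠BAJ = 38°  [same arc JB]
2. ∠ABJ = 86°  [△JAB]
3. ∠ARJ = 94°  [cyclic JRAB, opposite ∠R+∠B]

∠ARJ = 94°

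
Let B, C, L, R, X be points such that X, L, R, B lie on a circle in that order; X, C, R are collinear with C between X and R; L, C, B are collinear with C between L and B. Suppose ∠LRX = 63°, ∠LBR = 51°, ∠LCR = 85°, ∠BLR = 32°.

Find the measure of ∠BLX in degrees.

∠BLX = 34°

1. ∠LXR = 51°  [same arc LR]
2. ∠LCX = 95°  [linear pair at C on XR]
3. ∠BLX = 34°  [△XCL]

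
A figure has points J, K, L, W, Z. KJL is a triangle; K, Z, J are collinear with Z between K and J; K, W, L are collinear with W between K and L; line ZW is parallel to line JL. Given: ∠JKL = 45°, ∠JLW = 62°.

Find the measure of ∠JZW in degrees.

1. ∠JLK = 62°  [W on ray LK]
2. ∠KJL = 73°  [△KJL]
3. ∠KZW = 73°  [ZW∥JL, corresponding at Z]
4. ∠JZW = 107°  [linear pair at Z on KJ]

∠JZW = 107°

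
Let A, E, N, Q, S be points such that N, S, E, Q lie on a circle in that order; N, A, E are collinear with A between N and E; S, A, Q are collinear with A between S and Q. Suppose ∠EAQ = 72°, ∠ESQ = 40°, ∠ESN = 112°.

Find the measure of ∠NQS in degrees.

∠NQS = 32°

1. ∠NAQ = 108°  [linear pair at A on NE]
2. ∠ENQ = 40°  [same arc EQ]
3. ∠NQS = 32°  [△NAQ]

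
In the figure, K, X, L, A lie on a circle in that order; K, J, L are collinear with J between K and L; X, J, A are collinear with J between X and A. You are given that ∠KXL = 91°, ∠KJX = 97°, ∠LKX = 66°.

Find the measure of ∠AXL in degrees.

1. ∠KLX = 23°  [△KXL]
2. ∠LJX = 83°  [linear pair at J on KL]
3. ∠AXL = 74°  [△XJL]

∠AXL = 74°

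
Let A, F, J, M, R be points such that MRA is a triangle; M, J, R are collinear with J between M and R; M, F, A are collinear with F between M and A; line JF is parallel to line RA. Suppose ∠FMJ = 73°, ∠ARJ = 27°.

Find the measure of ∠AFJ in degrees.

∠AFJ = 100°

1. ∠AMR = 73°  [J on MR, F on MA]
2. ∠ARM = 27°  [J on ray RM]
3. ∠MAR = 80°  [△MRA]
4. ∠JFM = 80°  [JF∥RA, corresponding at F]
5. ∠AFJ = 100°  [linear pair at F on MA]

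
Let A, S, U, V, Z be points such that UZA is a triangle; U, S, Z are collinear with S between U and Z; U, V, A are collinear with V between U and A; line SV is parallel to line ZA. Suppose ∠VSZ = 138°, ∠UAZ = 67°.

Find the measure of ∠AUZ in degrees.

1. ∠USV = 42°  [linear pair at S on UZ]
2. ∠SVU = 67°  [SV∥ZA, corresponding at V]
3. ∠SUV = 71°  [△USV]
4. ∠AUZ = 71°  [S on UZ, V on UA]

∠AUZ = 71°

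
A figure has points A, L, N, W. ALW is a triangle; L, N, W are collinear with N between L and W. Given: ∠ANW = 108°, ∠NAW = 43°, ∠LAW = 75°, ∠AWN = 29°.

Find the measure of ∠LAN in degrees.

1. ∠ANL = 72°  [linear pair at N on LW]
2. ∠AWL = 29°  [N on ray WL]
3. ∠ALW = 76°  [△ALW]
4. ∠ALN = 76°  [N on ray LW]
5. ∠LAN = 32°  [△ALN]

∠LAN = 32°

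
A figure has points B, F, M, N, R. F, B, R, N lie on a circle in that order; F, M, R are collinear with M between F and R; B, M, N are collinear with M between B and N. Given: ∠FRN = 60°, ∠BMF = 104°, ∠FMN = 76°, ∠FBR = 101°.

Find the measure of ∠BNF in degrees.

1. ∠FBN = 60°  [same arc FN]
2. ∠BFR = 16°  [△FMB]
3. ∠BRF = 63°  [△FBR]
4. ∠BNF = 63°  [same arc FB]

∠BNF = 63°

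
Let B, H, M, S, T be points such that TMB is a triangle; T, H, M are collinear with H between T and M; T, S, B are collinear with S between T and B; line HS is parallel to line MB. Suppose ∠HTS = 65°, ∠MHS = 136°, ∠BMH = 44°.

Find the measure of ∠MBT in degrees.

∠MBT = 71°

1. ∠BTM = 65°  [H on TM, S on TB]
2. ∠BMT = 44°  [H on ray MT]
3. ∠MBT = 71°  [△TMB]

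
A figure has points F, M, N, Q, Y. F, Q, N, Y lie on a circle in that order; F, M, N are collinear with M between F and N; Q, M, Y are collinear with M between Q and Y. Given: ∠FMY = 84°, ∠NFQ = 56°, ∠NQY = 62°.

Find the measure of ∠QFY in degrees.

∠QFY = 118°

1. ∠NYQ = 56°  [same arc QN]
2. ∠QNY = 62°  [△QNY]
3. ∠QFY = 118°  [cyclic FQNY, opposite ∠F+∠N]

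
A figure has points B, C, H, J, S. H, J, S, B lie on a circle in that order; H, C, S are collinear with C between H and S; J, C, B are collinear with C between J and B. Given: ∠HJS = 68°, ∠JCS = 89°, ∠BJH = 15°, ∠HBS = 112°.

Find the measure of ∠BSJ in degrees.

∠BSJ = 53°

1. ∠BCH = 89°  [vertical angles at C]
2. ∠BSH = 15°  [same arc HB]
3. ∠BHS = 53°  [△HSB]
4. ∠BCS = 91°  [linear pair at C on HS]
5. ∠JBS = 74°  [△SCB]
6. ∠BJS = 53°  [same arc SB]
7. ∠BSJ = 53°  [△JSB]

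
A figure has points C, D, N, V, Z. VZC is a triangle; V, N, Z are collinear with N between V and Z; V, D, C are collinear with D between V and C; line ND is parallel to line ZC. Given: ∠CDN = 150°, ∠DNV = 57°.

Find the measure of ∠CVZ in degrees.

∠CVZ = 93°

1. ∠NDV = 30°  [linear pair at D on VC]
2. ∠DVN = 93°  [△VND]
3. ∠CVZ = 93°  [N on VZ, D on VC]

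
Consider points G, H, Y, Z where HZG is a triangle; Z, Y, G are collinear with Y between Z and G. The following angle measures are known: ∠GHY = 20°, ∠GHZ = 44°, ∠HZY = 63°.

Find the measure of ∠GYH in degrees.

1. ∠GZH = 63°  [Y on ray ZG]
2. ∠HGZ = 73°  [△HZG]
3. ∠HGY = 73°  [Y on ray GZ]
4. ∠GYH = 87°  [△HYG]

∠GYH = 87°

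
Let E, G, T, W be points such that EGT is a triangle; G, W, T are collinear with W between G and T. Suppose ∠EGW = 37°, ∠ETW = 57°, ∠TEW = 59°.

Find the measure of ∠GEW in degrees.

1. ∠EWT = 64°  [△EWT]
2. ∠EWG = 116°  [linear pair at W on GT]
3. ∠GEW = 27°  [△EGW]

∠GEW = 27°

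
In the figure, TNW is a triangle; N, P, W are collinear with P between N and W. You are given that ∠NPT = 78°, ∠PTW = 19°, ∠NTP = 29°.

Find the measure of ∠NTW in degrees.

1. ∠PNT = 73°  [△TNP]
2. ∠TPW = 102°  [linear pair at P on NW]
3. ∠PWT = 59°  [△TPW]
4. ∠TNW = 73°  [P on ray NW]
5. ∠NWT = 59°  [P on ray WN]
6. ∠NTW = 48°  [△TNW]

∠NTW = 48°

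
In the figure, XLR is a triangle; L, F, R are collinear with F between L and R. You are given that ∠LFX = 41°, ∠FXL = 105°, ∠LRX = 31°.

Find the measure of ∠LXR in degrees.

1. ∠FLX = 34°  [△XLF]
2. ∠RLX = 34°  [F on ray LR]
3. ∠LXR = 115°  [△XLR]

∠LXR = 115°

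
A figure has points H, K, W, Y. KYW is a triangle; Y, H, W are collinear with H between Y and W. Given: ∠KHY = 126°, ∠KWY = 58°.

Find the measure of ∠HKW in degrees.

1. ∠KHW = 54°  [linear pair at H on YW]
2. ∠HWK = 58°  [H on ray WY]
3. ∠HKW = 68°  [△KHW]

∠HKW = 68°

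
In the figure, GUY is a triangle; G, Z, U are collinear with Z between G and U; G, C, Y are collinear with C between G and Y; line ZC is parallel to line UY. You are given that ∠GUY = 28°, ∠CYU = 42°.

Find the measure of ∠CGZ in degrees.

∠CGZ = 110°

1. ∠GYU = 42°  [C on ray YG]
2. ∠UGY = 110°  [△GUY]
3. ∠CGZ = 110°  [Z on GU, C on GY]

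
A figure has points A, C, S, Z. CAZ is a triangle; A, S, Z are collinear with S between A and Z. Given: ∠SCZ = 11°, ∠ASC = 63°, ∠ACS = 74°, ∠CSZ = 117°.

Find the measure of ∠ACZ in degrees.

∠ACZ = 85°

1. ∠CZS = 52°  [△CSZ]
2. ∠CAS = 43°  [△CAS]
3. ∠AZC = 52°  [S on ray ZA]
4. ∠CAZ = 43°  [S on ray AZ]
5. ∠ACZ = 85°  [△CAZ]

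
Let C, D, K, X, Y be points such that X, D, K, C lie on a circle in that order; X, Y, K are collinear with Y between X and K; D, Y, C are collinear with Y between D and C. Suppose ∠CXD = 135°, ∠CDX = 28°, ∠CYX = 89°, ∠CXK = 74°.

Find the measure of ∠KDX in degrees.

∠KDX = 102°

1. ∠CKX = 28°  [same arc XC]
2. ∠KCX = 78°  [△XKC]
3. ∠KDX = 102°  [cyclic XDKC, opposite ∠D+∠C]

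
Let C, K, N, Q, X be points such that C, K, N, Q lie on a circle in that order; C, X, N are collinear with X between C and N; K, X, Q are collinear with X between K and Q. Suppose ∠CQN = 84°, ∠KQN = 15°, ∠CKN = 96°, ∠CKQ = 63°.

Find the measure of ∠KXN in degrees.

1. ∠KCN = 15°  [same arc KN]
2. ∠CXK = 102°  [△CXK]
3. ∠KXN = 78°  [linear pair at X on CN]

∠KXN = 78°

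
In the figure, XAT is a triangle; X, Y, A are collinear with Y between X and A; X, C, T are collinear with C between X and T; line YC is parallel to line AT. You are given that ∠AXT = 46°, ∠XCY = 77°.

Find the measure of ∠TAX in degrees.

∠TAX = 57°

1. ∠CXY = 46°  [Y on XA, C on XT]
2. ∠CYX = 57°  [△XYC]
3. ∠TAX = 57°  [YC∥AT, corresponding at Y]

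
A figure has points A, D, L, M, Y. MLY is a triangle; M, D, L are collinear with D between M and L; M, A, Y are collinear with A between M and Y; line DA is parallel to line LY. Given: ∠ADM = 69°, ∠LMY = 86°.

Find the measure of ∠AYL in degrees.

1. ∠MLY = 69°  [DA∥LY, corresponding at D]
2. ∠LYM = 25°  [△MLY]
3. ∠AYL = 25°  [A on ray YM]

∠AYL = 25°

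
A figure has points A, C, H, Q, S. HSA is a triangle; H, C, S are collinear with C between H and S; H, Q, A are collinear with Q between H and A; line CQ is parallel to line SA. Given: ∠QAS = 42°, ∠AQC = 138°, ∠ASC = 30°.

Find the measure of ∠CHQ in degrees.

∠CHQ = 108°

1. ∠HAS = 42°  [Q on ray AH]
2. ∠ASH = 30°  [C on ray SH]
3. ∠AHS = 108°  [△HSA]
4. ∠CHQ = 108°  [C on HS, Q on HA]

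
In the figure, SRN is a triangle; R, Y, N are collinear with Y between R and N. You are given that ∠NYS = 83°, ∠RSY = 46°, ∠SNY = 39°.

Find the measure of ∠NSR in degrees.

∠NSR = 104°

1. ∠RYS = 97°  [linear pair at Y on RN]
2. ∠SRY = 37°  [△SRY]
3. ∠RNS = 39°  [Y on ray NR]
4. ∠NRS = 37°  [Y on ray RN]
5. ∠NSR = 104°  [△SRN]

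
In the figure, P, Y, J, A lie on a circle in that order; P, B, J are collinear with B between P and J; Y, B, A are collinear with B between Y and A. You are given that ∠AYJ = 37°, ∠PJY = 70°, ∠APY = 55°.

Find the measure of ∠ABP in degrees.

∠ABP = 73°

1. ∠APJ = 37°  [same arc JA]
2. ∠PAY = 70°  [same arc PY]
3. ∠ABP = 73°  [△PBA]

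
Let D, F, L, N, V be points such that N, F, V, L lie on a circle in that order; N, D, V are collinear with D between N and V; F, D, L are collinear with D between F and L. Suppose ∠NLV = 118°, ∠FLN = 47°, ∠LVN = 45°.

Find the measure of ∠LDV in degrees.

1. ∠LNV = 17°  [△NVL]
2. ∠LDN = 116°  [△NDL]
3. ∠LDV = 64°  [linear pair at D on NV]

∠LDV = 64°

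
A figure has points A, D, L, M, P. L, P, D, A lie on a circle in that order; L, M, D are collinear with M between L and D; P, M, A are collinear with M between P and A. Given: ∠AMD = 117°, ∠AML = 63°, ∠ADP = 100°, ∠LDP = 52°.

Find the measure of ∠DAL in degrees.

1. ∠ALP = 80°  [cyclic LPDA, opposite ∠L+∠D]
2. ∠LAP = 52°  [same arc LP]
3. ∠APL = 48°  [△LPA]
4. ∠ALD = 65°  [△LMA]
5. ∠ADL = 48°  [same arc LA]
6. ∠DAL = 67°  [△LDA]

∠DAL = 67°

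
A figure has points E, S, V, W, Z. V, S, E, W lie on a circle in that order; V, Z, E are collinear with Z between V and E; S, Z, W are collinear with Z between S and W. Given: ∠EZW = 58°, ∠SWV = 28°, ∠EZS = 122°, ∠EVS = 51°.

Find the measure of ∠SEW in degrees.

1. ∠SEV = 28°  [same arc VS]
2. ∠ESW = 30°  [△SZE]
3. ∠EWS = 51°  [same arc SE]
4. ∠SEW = 99°  [△SEW]

∠SEW = 99°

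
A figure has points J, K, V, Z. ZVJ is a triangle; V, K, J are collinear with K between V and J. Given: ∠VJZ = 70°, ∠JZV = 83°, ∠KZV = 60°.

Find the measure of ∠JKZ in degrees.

∠JKZ = 87°

1. ∠JVZ = 27°  [△ZVJ]
2. ∠KVZ = 27°  [K on ray VJ]
3. ∠VKZ = 93°  [△ZVK]
4. ∠JKZ = 87°  [linear pair at K on VJ]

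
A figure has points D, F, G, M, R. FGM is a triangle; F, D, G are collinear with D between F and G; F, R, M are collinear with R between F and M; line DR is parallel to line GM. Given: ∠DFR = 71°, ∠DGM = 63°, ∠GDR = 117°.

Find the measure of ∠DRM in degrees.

1. ∠FDR = 63°  [linear pair at D on FG]
2. ∠DRF = 46°  [△FDR]
3. ∠DRM = 134°  [linear pair at R on FM]

∠DRM = 134°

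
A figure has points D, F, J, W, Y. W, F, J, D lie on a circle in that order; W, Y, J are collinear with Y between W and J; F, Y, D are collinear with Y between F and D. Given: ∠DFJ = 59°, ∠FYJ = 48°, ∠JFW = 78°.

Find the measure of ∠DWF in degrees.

∠DWF = 88°

1. ∠DWJ = 59°  [same arc JD]
2. ∠FJW = 73°  [△FYJ]
3. ∠DYW = 48°  [vertical angles at Y]
4. ∠FYW = 132°  [linear pair at Y on WJ]
5. ∠FWJ = 29°  [△WFJ]
6. ∠FDW = 73°  [△WYD]
7. ∠DFW = 19°  [△WYF]
8. ∠DWF = 88°  [△WFD]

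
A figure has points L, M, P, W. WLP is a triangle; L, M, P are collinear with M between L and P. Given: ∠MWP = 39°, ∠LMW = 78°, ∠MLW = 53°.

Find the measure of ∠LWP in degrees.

∠LWP = 88°

1. ∠PMW = 102°  [linear pair at M on LP]
2. ∠PLW = 53°  [M on ray LP]
3. ∠MPW = 39°  [△WMP]
4. ∠LPW = 39°  [M on ray PL]
5. ∠LWP = 88°  [△WLP]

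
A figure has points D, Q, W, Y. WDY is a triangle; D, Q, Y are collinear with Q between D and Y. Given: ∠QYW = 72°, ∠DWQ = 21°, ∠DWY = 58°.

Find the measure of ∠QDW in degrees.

∠QDW = 50°

1. ∠DYW = 72°  [Q on ray YD]
2. ∠WDY = 50°  [△WDY]
3. ∠QDW = 50°  [Q on ray DY]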